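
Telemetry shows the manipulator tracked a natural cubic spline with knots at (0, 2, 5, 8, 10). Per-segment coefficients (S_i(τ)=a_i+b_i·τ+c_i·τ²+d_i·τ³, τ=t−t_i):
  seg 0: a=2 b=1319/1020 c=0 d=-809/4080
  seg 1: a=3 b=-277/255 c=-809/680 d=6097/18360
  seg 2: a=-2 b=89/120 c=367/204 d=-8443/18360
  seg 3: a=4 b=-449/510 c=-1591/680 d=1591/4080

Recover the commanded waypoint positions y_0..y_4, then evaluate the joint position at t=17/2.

y_0=2 y_1=3 y_2=-2 y_3=4 y_4=-4
S(17/2) = 32897/10880

y_0 = S_0(0) = a_0 = 2
y_1 = S_1(0) = a_1 = 3
y_2 = S_2(0) = a_2 = -2
y_3 = S_3(0) = a_3 = 4
y_4 = S_3(2) = -4
t_q=17/2 is in segment 3 (τ=1/2); S_3(τ)=32897/10880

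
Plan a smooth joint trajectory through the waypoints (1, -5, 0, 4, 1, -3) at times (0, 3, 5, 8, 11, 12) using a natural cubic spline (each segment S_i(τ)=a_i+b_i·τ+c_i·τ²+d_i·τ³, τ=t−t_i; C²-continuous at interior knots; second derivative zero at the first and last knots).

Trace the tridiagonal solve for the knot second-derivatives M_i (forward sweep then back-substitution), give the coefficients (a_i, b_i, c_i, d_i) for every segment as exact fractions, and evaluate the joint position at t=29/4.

  seg 0: a=1 b=-1103/318 c=0 d=467/2862
  seg 1: a=-5 b=149/159 c=467/318 d=-437/1272
  seg 2: a=0 b=285/106 c=-377/636 d=269/5724
  seg 3: a=4 b=85/212 c=-9/53 d=-21/212
  seg 4: a=1 b=-349/106 c=-225/212 d=75/212
S(29/4) = 48627/13568

Δ: Δ0=-2, Δ1=5/2, Δ2=4/3, Δ3=-1, Δ4=-4
row 1: diag=10, rhs=27; c'=1/5, d'=27/10
row 2: denom=10−2·1/5=48/5; d'=(-7−2·27/10)/(48/5)=-31/24
row 3: denom=12−3·5/16=177/16; d'=(-14−3·-31/24)/(177/16)=-54/59
row 4: denom=8−3·16/59=424/59; d'=(-18−3·-54/59)/(424/59)=-225/106
back: M4=-225/106
back: M3=-54/59−16/59·-225/106=-18/53
back: M2=-31/24−5/16·-18/53=-377/318
back: M1=27/10−1/5·-377/318=467/159
M: M0=0, M1=467/159, M2=-377/318, M3=-18/53, M4=-225/106, M5=0
seg 0: a=1, c=M0/2=0, d=(M1−M0)/(6·3)=467/2862, b=Δ0−h0·(2M0+M1)/6=-1103/318
seg 1: a=-5, c=M1/2=467/318, d=(M2−M1)/(6·2)=-437/1272, b=Δ1−h1·(2M1+M2)/6=149/159
seg 2: a=0, c=M2/2=-377/636, d=(M3−M2)/(6·3)=269/5724, b=Δ2−h2·(2M2+M3)/6=285/106
seg 3: a=4, c=M3/2=-9/53, d=(M4−M3)/(6·3)=-21/212, b=Δ3−h3·(2M3+M4)/6=85/212
seg 4: a=1, c=M4/2=-225/212, d=(M5−M4)/(6·1)=75/212, b=Δ4−h4·(2M4+M5)/6=-349/106
t_q=29/4 → seg 2, τ=9/4; S=0+285/106·τ+-377/636·τ²+269/5724·τ³=48627/13568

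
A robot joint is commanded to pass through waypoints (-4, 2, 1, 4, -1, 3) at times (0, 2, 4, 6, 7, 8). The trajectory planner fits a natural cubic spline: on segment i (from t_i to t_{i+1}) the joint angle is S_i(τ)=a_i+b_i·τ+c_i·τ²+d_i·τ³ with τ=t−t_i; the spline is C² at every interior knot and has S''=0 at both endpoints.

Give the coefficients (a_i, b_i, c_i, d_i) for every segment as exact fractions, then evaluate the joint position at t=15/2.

Δ: Δ0=3, Δ1=-1/2, Δ2=3/2, Δ3=-5, Δ4=4
row 1: diag=8, rhs=-21; c'=1/4, d'=-21/8
row 2: denom=8−2·1/4=15/2; d'=(12−2·-21/8)/(15/2)=23/10
row 3: denom=6−2·4/15=82/15; d'=(-39−2·23/10)/(82/15)=-327/41
row 4: denom=4−1·15/82=313/82; d'=(54−1·-327/41)/(313/82)=5082/313
back: M4=5082/313
back: M3=-327/41−15/82·5082/313=-3426/313
back: M2=23/10−4/15·-3426/313=3267/626
back: M1=-21/8−1/4·3267/626=-1230/313
M: M0=0, M1=-1230/313, M2=3267/626, M3=-3426/313, M4=5082/313, M5=0
seg 0: a=-4, c=M0/2=0, d=(M1−M0)/(6·2)=-205/626, b=Δ0−h0·(2M0+M1)/6=1349/313
seg 1: a=2, c=M1/2=-615/313, d=(M2−M1)/(6·2)=1909/2504, b=Δ1−h1·(2M1+M2)/6=119/313
seg 2: a=1, c=M2/2=3267/1252, d=(M3−M2)/(6·2)=-3373/2504, b=Δ2−h2·(2M2+M3)/6=1045/626
seg 3: a=4, c=M3/2=-1713/313, d=(M4−M3)/(6·1)=1418/313, b=Δ3−h3·(2M3+M4)/6=-1270/313
seg 4: a=-1, c=M4/2=2541/313, d=(M5−M4)/(6·1)=-847/313, b=Δ4−h4·(2M4+M5)/6=-442/313
t_q=15/2 → seg 4, τ=1/2; S=-1+-442/313·τ+2541/313·τ²+-847/313·τ³=-37/2504

  seg 0: a=-4 b=1349/313 c=0 d=-205/626
  seg 1: a=2 b=119/313 c=-615/313 d=1909/2504
  seg 2: a=1 b=1045/626 c=3267/1252 d=-3373/2504
  seg 3: a=4 b=-1270/313 c=-1713/313 d=1418/313
  seg 4: a=-1 b=-442/313 c=2541/313 d=-847/313
S(15/2) = -37/2504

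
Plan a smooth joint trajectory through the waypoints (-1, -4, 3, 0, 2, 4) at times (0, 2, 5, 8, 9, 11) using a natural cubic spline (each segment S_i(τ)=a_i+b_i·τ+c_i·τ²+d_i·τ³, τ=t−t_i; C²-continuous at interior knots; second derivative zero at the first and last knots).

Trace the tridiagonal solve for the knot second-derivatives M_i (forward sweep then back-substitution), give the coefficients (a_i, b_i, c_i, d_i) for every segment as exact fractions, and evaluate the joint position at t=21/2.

  seg 0: a=-1 b=-24415/9354 c=0 d=1298/4677
  seg 1: a=-4 b=6737/9354 c=2596/1559 d=-31639/84186
  seg 2: a=3 b=2638/4677 c=-16063/9354 d=33559/84186
  seg 3: a=0 b=9575/9354 c=2916/1559 d=-8363/9354
  seg 4: a=2 b=9739/4677 c=-2531/3118 d=2531/18708
S(21/2) = 187263/49888

Δ: Δ0=-3/2, Δ1=7/3, Δ2=-1, Δ3=2, Δ4=1
row 1: diag=10, rhs=23; c'=3/10, d'=23/10
row 2: denom=12−3·3/10=111/10; d'=(-20−3·23/10)/(111/10)=-269/111
row 3: denom=8−3·10/37=266/37; d'=(18−3·-269/111)/(266/37)=935/266
row 4: denom=6−1·37/266=1559/266; d'=(-6−1·935/266)/(1559/266)=-2531/1559
back: M4=-2531/1559
back: M3=935/266−37/266·-2531/1559=5832/1559
back: M2=-269/111−10/37·5832/1559=-16063/4677
back: M1=23/10−3/10·-16063/4677=5192/1559
M: M0=0, M1=5192/1559, M2=-16063/4677, M3=5832/1559, M4=-2531/1559, M5=0
seg 0: a=-1, c=M0/2=0, d=(M1−M0)/(6·2)=1298/4677, b=Δ0−h0·(2M0+M1)/6=-24415/9354
seg 1: a=-4, c=M1/2=2596/1559, d=(M2−M1)/(6·3)=-31639/84186, b=Δ1−h1·(2M1+M2)/6=6737/9354
seg 2: a=3, c=M2/2=-16063/9354, d=(M3−M2)/(6·3)=33559/84186, b=Δ2−h2·(2M2+M3)/6=2638/4677
seg 3: a=0, c=M3/2=2916/1559, d=(M4−M3)/(6·1)=-8363/9354, b=Δ3−h3·(2M3+M4)/6=9575/9354
seg 4: a=2, c=M4/2=-2531/3118, d=(M5−M4)/(6·2)=2531/18708, b=Δ4−h4·(2M4+M5)/6=9739/4677
t_q=21/2 → seg 4, τ=3/2; S=2+9739/4677·τ+-2531/3118·τ²+2531/18708·τ³=187263/49888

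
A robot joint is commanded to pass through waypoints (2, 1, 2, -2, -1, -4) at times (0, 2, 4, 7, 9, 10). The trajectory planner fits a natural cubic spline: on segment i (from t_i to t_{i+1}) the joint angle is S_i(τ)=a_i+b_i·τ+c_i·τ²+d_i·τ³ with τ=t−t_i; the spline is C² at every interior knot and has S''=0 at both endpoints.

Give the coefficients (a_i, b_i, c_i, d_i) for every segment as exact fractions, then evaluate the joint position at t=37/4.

Δ: Δ0=-1/2, Δ1=1/2, Δ2=-4/3, Δ3=1/2, Δ4=-3
row 1: diag=8, rhs=6; c'=1/4, d'=3/4
row 2: denom=10−2·1/4=19/2; d'=(-11−2·3/4)/(19/2)=-25/19
row 3: denom=10−3·6/19=172/19; d'=(11−3·-25/19)/(172/19)=71/43
row 4: denom=6−2·19/86=239/43; d'=(-21−2·71/43)/(239/43)=-1045/239
back: M4=-1045/239
back: M3=71/43−19/86·-1045/239=1251/478
back: M2=-25/19−6/19·1251/478=-512/239
back: M1=3/4−1/4·-512/239=1229/956
M: M0=0, M1=1229/956, M2=-512/239, M3=1251/478, M4=-1045/239, M5=0
seg 0: a=2, c=M0/2=0, d=(M1−M0)/(6·2)=1229/11472, b=Δ0−h0·(2M0+M1)/6=-2663/2868
seg 1: a=1, c=M1/2=1229/1912, d=(M2−M1)/(6·2)=-3277/11472, b=Δ1−h1·(2M1+M2)/6=256/717
seg 2: a=2, c=M2/2=-256/239, d=(M3−M2)/(6·3)=2275/8604, b=Δ2−h2·(2M2+M3)/6=-1433/2868
seg 3: a=-2, c=M3/2=1251/956, d=(M4−M3)/(6·2)=-3341/5736, b=Δ3−h3·(2M3+M4)/6=305/1434
seg 4: a=-1, c=M4/2=-1045/478, d=(M5−M4)/(6·1)=1045/1434, b=Δ4−h4·(2M4+M5)/6=-1106/717
t_q=37/4 → seg 4, τ=1/4; S=-1+-1106/717·τ+-1045/478·τ²+1045/1434·τ³=-46221/30592

  seg 0: a=2 b=-2663/2868 c=0 d=1229/11472
  seg 1: a=1 b=256/717 c=1229/1912 d=-3277/11472
  seg 2: a=2 b=-1433/2868 c=-256/239 d=2275/8604
  seg 3: a=-2 b=305/1434 c=1251/956 d=-3341/5736
  seg 4: a=-1 b=-1106/717 c=-1045/478 d=1045/1434
S(37/4) = -46221/30592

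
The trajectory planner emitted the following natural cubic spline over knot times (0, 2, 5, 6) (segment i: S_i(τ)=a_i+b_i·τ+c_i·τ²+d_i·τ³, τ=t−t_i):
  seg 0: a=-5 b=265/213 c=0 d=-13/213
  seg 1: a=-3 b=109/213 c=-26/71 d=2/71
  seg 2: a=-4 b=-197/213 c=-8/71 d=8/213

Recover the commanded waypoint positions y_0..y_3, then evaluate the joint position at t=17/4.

y_0 = S_0(0) = a_0 = -5
y_1 = S_1(0) = a_1 = -3
y_2 = S_2(0) = a_2 = -4
y_3 = S_2(1) = -5
t_q=17/4 is in segment 1 (τ=9/4); S_1(τ)=-7683/2272

y_0=-5 y_1=-3 y_2=-4 y_3=-5
S(17/4) = -7683/2272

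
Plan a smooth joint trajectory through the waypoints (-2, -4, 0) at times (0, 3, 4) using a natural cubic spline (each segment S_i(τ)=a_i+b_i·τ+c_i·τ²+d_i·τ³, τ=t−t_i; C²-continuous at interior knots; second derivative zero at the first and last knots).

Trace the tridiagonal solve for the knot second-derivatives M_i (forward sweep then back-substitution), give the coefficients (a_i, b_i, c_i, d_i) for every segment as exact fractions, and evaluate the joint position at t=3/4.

Δ: Δ0=-2/3, Δ1=4
row 1: diag=8, rhs=28; c'=1/8, d'=7/2
back: M1=7/2
M: M0=0, M1=7/2, M2=0
seg 0: a=-2, c=M0/2=0, d=(M1−M0)/(6·3)=7/36, b=Δ0−h0·(2M0+M1)/6=-29/12
seg 1: a=-4, c=M1/2=7/4, d=(M2−M1)/(6·1)=-7/12, b=Δ1−h1·(2M1+M2)/6=17/6
t_q=3/4 → seg 0, τ=3/4; S=-2+-29/12·τ+0·τ²+7/36·τ³=-955/256

  seg 0: a=-2 b=-29/12 c=0 d=7/36
  seg 1: a=-4 b=17/6 c=7/4 d=-7/12
S(3/4) = -955/256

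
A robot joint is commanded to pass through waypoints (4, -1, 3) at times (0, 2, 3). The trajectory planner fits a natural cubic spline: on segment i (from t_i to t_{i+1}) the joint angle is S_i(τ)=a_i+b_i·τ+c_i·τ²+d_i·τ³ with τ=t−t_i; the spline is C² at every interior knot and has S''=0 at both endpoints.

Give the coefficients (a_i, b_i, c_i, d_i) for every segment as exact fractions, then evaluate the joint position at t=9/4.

Δ: Δ0=-5/2, Δ1=4
row 1: diag=6, rhs=39; c'=1/6, d'=13/2
back: M1=13/2
M: M0=0, M1=13/2, M2=0
seg 0: a=4, c=M0/2=0, d=(M1−M0)/(6·2)=13/24, b=Δ0−h0·(2M0+M1)/6=-14/3
seg 1: a=-1, c=M1/2=13/4, d=(M2−M1)/(6·1)=-13/12, b=Δ1−h1·(2M1+M2)/6=11/6
t_q=9/4 → seg 1, τ=1/4; S=-1+11/6·τ+13/4·τ²+-13/12·τ³=-91/256

  seg 0: a=4 b=-14/3 c=0 d=13/24
  seg 1: a=-1 b=11/6 c=13/4 d=-13/12
S(9/4) = -91/256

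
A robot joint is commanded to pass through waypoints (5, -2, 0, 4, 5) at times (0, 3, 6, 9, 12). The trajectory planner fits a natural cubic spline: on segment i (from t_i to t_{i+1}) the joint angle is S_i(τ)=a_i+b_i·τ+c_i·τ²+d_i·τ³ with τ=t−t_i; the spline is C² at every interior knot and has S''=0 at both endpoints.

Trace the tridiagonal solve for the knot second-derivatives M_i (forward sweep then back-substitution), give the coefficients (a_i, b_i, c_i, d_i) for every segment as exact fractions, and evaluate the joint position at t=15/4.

  seg 0: a=5 b=-43/14 c=0 d=31/378
  seg 1: a=-2 b=-6/7 c=31/42 d=-29/378
  seg 2: a=0 b=3/2 c=1/21 d=-13/378
  seg 3: a=4 b=6/7 c=-11/42 d=11/378
S(15/4) = -2025/896

Δ: Δ0=-7/3, Δ1=2/3, Δ2=4/3, Δ3=1/3
row 1: diag=12, rhs=18; c'=1/4, d'=3/2
row 2: denom=12−3·1/4=45/4; d'=(4−3·3/2)/(45/4)=-2/45
row 3: denom=12−3·4/15=56/5; d'=(-6−3·-2/45)/(56/5)=-11/21
back: M3=-11/21
back: M2=-2/45−4/15·-11/21=2/21
back: M1=3/2−1/4·2/21=31/21
M: M0=0, M1=31/21, M2=2/21, M3=-11/21, M4=0
seg 0: a=5, c=M0/2=0, d=(M1−M0)/(6·3)=31/378, b=Δ0−h0·(2M0+M1)/6=-43/14
seg 1: a=-2, c=M1/2=31/42, d=(M2−M1)/(6·3)=-29/378, b=Δ1−h1·(2M1+M2)/6=-6/7
seg 2: a=0, c=M2/2=1/21, d=(M3−M2)/(6·3)=-13/378, b=Δ2−h2·(2M2+M3)/6=3/2
seg 3: a=4, c=M3/2=-11/42, d=(M4−M3)/(6·3)=11/378, b=Δ3−h3·(2M3+M4)/6=6/7
t_q=15/4 → seg 1, τ=3/4; S=-2+-6/7·τ+31/42·τ²+-29/378·τ³=-2025/896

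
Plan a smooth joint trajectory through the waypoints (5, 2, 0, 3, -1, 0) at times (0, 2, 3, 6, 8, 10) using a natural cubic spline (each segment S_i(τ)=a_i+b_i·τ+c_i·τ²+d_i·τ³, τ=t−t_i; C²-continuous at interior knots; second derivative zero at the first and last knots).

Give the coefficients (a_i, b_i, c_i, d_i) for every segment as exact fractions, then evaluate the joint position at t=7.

  seg 0: a=5 b=-886/785 c=0 d=-583/6280
  seg 1: a=2 b=-3521/1570 c=-1749/3140 d=2511/3140
  seg 2: a=0 b=-3007/3140 c=1446/785 d=-249/628
  seg 3: a=3 b=-959/1570 c=-5421/3140 d=81/157
  seg 4: a=-1 b=-2081/1570 c=4299/3140 d=-1433/6280
S(7) = 3701/3140

Δ: Δ0=-3/2, Δ1=-2, Δ2=1, Δ3=-2, Δ4=1/2
row 1: diag=6, rhs=-3; c'=1/6, d'=-1/2
row 2: denom=8−1·1/6=47/6; d'=(18−1·-1/2)/(47/6)=111/47
row 3: denom=10−3·18/47=416/47; d'=(-18−3·111/47)/(416/47)=-1179/416
row 4: denom=8−2·47/208=785/104; d'=(15−2·-1179/416)/(785/104)=4299/1570
back: M4=4299/1570
back: M3=-1179/416−47/208·4299/1570=-5421/1570
back: M2=111/47−18/47·-5421/1570=2892/785
back: M1=-1/2−1/6·2892/785=-1749/1570
M: M0=0, M1=-1749/1570, M2=2892/785, M3=-5421/1570, M4=4299/1570, M5=0
seg 0: a=5, c=M0/2=0, d=(M1−M0)/(6·2)=-583/6280, b=Δ0−h0·(2M0+M1)/6=-886/785
seg 1: a=2, c=M1/2=-1749/3140, d=(M2−M1)/(6·1)=2511/3140, b=Δ1−h1·(2M1+M2)/6=-3521/1570
seg 2: a=0, c=M2/2=1446/785, d=(M3−M2)/(6·3)=-249/628, b=Δ2−h2·(2M2+M3)/6=-3007/3140
seg 3: a=3, c=M3/2=-5421/3140, d=(M4−M3)/(6·2)=81/157, b=Δ3−h3·(2M3+M4)/6=-959/1570
seg 4: a=-1, c=M4/2=4299/3140, d=(M5−M4)/(6·2)=-1433/6280, b=Δ4−h4·(2M4+M5)/6=-2081/1570
t_q=7 → seg 3, τ=1; S=3+-959/1570·τ+-5421/3140·τ²+81/157·τ³=3701/3140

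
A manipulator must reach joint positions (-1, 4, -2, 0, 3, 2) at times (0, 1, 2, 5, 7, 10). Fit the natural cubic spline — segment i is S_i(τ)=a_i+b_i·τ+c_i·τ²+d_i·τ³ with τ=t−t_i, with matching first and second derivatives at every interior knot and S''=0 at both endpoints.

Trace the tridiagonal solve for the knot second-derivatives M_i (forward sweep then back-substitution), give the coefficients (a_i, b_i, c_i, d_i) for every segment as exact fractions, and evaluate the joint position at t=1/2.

Δ: Δ0=5, Δ1=-6, Δ2=2/3, Δ3=3/2, Δ4=-1/3
row 1: diag=4, rhs=-66; c'=1/4, d'=-33/2
row 2: denom=8−1·1/4=31/4; d'=(40−1·-33/2)/(31/4)=226/31
row 3: denom=10−3·12/31=274/31; d'=(5−3·226/31)/(274/31)=-523/274
row 4: denom=10−2·31/137=1308/137; d'=(-11−2·-523/274)/(1308/137)=-82/109
back: M4=-82/109
back: M3=-523/274−31/137·-82/109=-379/218
back: M2=226/31−12/31·-379/218=868/109
back: M1=-33/2−1/4·868/109=-4031/218
M: M0=0, M1=-4031/218, M2=868/109, M3=-379/218, M4=-82/109, M5=0
seg 0: a=-1, c=M0/2=0, d=(M1−M0)/(6·1)=-4031/1308, b=Δ0−h0·(2M0+M1)/6=10571/1308
seg 1: a=4, c=M1/2=-4031/436, d=(M2−M1)/(6·1)=5767/1308, b=Δ1−h1·(2M1+M2)/6=-761/654
seg 2: a=-2, c=M2/2=434/109, d=(M3−M2)/(6·3)=-235/436, b=Δ2−h2·(2M2+M3)/6=-8407/1308
seg 3: a=0, c=M3/2=-379/436, d=(M4−M3)/(6·2)=215/2616, b=Δ3−h3·(2M3+M4)/6=1903/654
seg 4: a=3, c=M4/2=-41/109, d=(M5−M4)/(6·3)=41/981, b=Δ4−h4·(2M4+M5)/6=137/327
t_q=1/2 → seg 0, τ=1/2; S=-1+10571/1308·τ+0·τ²+-4031/1308·τ³=9263/3488

  seg 0: a=-1 b=10571/1308 c=0 d=-4031/1308
  seg 1: a=4 b=-761/654 c=-4031/436 d=5767/1308
  seg 2: a=-2 b=-8407/1308 c=434/109 d=-235/436
  seg 3: a=0 b=1903/654 c=-379/436 d=215/2616
  seg 4: a=3 b=137/327 c=-41/109 d=41/981
S(1/2) = 9263/3488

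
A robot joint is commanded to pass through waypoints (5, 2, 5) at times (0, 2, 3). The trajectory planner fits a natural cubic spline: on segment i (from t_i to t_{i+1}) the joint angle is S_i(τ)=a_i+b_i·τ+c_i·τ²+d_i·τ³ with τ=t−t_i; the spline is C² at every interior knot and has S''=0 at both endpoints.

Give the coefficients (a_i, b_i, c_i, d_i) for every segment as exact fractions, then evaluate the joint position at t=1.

  seg 0: a=5 b=-3 c=0 d=3/8
  seg 1: a=2 b=3/2 c=9/4 d=-3/4
S(1) = 19/8

Δ: Δ0=-3/2, Δ1=3
row 1: diag=6, rhs=27; c'=1/6, d'=9/2
back: M1=9/2
M: M0=0, M1=9/2, M2=0
seg 0: a=5, c=M0/2=0, d=(M1−M0)/(6·2)=3/8, b=Δ0−h0·(2M0+M1)/6=-3
seg 1: a=2, c=M1/2=9/4, d=(M2−M1)/(6·1)=-3/4, b=Δ1−h1·(2M1+M2)/6=3/2
t_q=1 → seg 0, τ=1; S=5+-3·τ+0·τ²+3/8·τ³=19/8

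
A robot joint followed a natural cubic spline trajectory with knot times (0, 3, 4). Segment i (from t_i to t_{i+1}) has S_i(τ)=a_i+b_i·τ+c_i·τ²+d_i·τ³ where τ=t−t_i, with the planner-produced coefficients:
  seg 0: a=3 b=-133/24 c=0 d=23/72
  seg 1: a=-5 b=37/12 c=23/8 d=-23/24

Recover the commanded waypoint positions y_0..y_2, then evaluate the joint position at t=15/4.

y_0 = S_0(0) = a_0 = 3
y_1 = S_1(0) = a_1 = -5
y_2 = S_1(1) = 0
t_q=15/4 is in segment 1 (τ=3/4); S_1(τ)=-755/512

y_0=3 y_1=-5 y_2=0
S(15/4) = -755/512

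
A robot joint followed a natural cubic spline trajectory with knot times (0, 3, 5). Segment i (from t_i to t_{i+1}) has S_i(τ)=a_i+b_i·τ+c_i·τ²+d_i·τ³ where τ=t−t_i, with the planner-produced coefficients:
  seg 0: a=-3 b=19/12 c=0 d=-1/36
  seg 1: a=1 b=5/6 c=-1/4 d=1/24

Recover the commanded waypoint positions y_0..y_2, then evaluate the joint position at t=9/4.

y_0 = S_0(0) = a_0 = -3
y_1 = S_1(0) = a_1 = 1
y_2 = S_1(2) = 2
t_q=9/4 is in segment 0 (τ=9/4); S_0(τ)=63/256

y_0=-3 y_1=1 y_2=2
S(9/4) = 63/256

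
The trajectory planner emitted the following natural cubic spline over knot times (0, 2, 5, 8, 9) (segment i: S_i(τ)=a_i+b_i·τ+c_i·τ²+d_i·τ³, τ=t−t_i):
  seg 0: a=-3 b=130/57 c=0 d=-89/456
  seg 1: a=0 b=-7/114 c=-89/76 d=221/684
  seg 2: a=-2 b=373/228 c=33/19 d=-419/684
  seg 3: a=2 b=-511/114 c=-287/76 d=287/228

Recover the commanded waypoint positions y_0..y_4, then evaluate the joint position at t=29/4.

y_0=-3 y_1=0 y_2=-2 y_3=2 y_4=-5
S(29/4) = 895/256

y_0 = S_0(0) = a_0 = -3
y_1 = S_1(0) = a_1 = 0
y_2 = S_2(0) = a_2 = -2
y_3 = S_3(0) = a_3 = 2
y_4 = S_3(1) = -5
t_q=29/4 is in segment 2 (τ=9/4); S_2(τ)=895/256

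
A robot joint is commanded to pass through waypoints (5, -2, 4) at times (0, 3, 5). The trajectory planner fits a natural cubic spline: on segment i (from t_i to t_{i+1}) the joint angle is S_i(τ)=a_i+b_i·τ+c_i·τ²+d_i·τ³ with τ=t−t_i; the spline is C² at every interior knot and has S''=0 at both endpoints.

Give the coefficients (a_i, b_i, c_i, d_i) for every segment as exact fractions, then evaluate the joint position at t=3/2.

Δ: Δ0=-7/3, Δ1=3
row 1: diag=10, rhs=32; c'=1/5, d'=16/5
back: M1=16/5
M: M0=0, M1=16/5, M2=0
seg 0: a=5, c=M0/2=0, d=(M1−M0)/(6·3)=8/45, b=Δ0−h0·(2M0+M1)/6=-59/15
seg 1: a=-2, c=M1/2=8/5, d=(M2−M1)/(6·2)=-4/15, b=Δ1−h1·(2M1+M2)/6=13/15
t_q=3/2 → seg 0, τ=3/2; S=5+-59/15·τ+0·τ²+8/45·τ³=-3/10

  seg 0: a=5 b=-59/15 c=0 d=8/45
  seg 1: a=-2 b=13/15 c=8/5 d=-4/15
S(3/2) = -3/10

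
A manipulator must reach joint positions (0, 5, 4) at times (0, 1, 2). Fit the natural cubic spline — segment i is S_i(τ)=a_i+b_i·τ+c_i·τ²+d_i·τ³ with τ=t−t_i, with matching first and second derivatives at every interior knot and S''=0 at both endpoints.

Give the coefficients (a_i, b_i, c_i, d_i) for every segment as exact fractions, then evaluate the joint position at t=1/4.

Δ: Δ0=5, Δ1=-1
row 1: diag=4, rhs=-36; c'=1/4, d'=-9
back: M1=-9
M: M0=0, M1=-9, M2=0
seg 0: a=0, c=M0/2=0, d=(M1−M0)/(6·1)=-3/2, b=Δ0−h0·(2M0+M1)/6=13/2
seg 1: a=5, c=M1/2=-9/2, d=(M2−M1)/(6·1)=3/2, b=Δ1−h1·(2M1+M2)/6=2
t_q=1/4 → seg 0, τ=1/4; S=0+13/2·τ+0·τ²+-3/2·τ³=205/128

  seg 0: a=0 b=13/2 c=0 d=-3/2
  seg 1: a=5 b=2 c=-9/2 d=3/2
S(1/4) = 205/128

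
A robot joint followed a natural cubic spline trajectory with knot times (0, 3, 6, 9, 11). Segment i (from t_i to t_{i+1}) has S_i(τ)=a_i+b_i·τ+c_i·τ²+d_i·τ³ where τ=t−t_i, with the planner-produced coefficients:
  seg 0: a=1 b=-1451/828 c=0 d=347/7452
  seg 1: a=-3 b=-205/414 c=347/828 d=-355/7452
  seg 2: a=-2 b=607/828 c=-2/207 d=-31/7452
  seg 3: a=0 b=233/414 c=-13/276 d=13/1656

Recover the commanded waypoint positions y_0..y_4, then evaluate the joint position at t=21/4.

y_0=1 y_1=-3 y_2=-2 y_3=0 y_4=1
S(21/4) = -649/256

y_0 = S_0(0) = a_0 = 1
y_1 = S_1(0) = a_1 = -3
y_2 = S_2(0) = a_2 = -2
y_3 = S_3(0) = a_3 = 0
y_4 = S_3(2) = 1
t_q=21/4 is in segment 1 (τ=9/4); S_1(τ)=-649/256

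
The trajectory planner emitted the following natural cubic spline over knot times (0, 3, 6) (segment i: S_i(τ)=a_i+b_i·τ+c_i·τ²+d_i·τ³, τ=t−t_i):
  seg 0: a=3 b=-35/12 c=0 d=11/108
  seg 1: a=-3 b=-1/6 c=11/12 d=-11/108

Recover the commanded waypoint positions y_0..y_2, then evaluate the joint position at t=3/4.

y_0=3 y_1=-3 y_2=2
S(3/4) = 219/256

y_0 = S_0(0) = a_0 = 3
y_1 = S_1(0) = a_1 = -3
y_2 = S_1(3) = 2
t_q=3/4 is in segment 0 (τ=3/4); S_0(τ)=219/256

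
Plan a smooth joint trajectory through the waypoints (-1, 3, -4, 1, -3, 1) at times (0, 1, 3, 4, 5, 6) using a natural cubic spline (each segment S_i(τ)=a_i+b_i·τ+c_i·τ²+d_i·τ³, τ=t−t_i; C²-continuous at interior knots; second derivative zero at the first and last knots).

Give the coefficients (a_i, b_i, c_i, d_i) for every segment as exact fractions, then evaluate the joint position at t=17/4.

  seg 0: a=-1 b=37/6 c=0 d=-13/6
  seg 1: a=3 b=-1/3 c=-13/2 d=59/24
  seg 2: a=-4 b=19/6 c=33/4 d=-77/12
  seg 3: a=1 b=5/12 c=-11 d=79/12
  seg 4: a=-3 b=-11/6 c=35/4 d=-35/12
S(17/4) = 133/256

Δ: Δ0=4, Δ1=-7/2, Δ2=5, Δ3=-4, Δ4=4
row 1: diag=6, rhs=-45; c'=1/3, d'=-15/2
row 2: denom=6−2·1/3=16/3; d'=(51−2·-15/2)/(16/3)=99/8
row 3: denom=4−1·3/16=61/16; d'=(-54−1·99/8)/(61/16)=-1062/61
row 4: denom=4−1·16/61=228/61; d'=(48−1·-1062/61)/(228/61)=35/2
back: M4=35/2
back: M3=-1062/61−16/61·35/2=-22
back: M2=99/8−3/16·-22=33/2
back: M1=-15/2−1/3·33/2=-13
M: M0=0, M1=-13, M2=33/2, M3=-22, M4=35/2, M5=0
seg 0: a=-1, c=M0/2=0, d=(M1−M0)/(6·1)=-13/6, b=Δ0−h0·(2M0+M1)/6=37/6
seg 1: a=3, c=M1/2=-13/2, d=(M2−M1)/(6·2)=59/24, b=Δ1−h1·(2M1+M2)/6=-1/3
seg 2: a=-4, c=M2/2=33/4, d=(M3−M2)/(6·1)=-77/12, b=Δ2−h2·(2M2+M3)/6=19/6
seg 3: a=1, c=M3/2=-11, d=(M4−M3)/(6·1)=79/12, b=Δ3−h3·(2M3+M4)/6=5/12
seg 4: a=-3, c=M4/2=35/4, d=(M5−M4)/(6·1)=-35/12, b=Δ4−h4·(2M4+M5)/6=-11/6
t_q=17/4 → seg 3, τ=1/4; S=1+5/12·τ+-11·τ²+79/12·τ³=133/256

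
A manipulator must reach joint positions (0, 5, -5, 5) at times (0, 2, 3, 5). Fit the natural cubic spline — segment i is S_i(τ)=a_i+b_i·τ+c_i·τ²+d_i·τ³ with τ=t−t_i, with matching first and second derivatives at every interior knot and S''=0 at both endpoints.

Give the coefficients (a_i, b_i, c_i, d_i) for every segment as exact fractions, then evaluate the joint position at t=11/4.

  seg 0: a=0 b=107/14 c=0 d=-9/7
  seg 1: a=5 b=-109/14 c=-54/7 d=11/2
  seg 2: a=-5 b=-47/7 c=123/14 d=-41/28
S(11/4) = -2561/896

Δ: Δ0=5/2, Δ1=-10, Δ2=5
row 1: diag=6, rhs=-75; c'=1/6, d'=-25/2
row 2: denom=6−1·1/6=35/6; d'=(90−1·-25/2)/(35/6)=123/7
back: M2=123/7
back: M1=-25/2−1/6·123/7=-108/7
M: M0=0, M1=-108/7, M2=123/7, M3=0
seg 0: a=0, c=M0/2=0, d=(M1−M0)/(6·2)=-9/7, b=Δ0−h0·(2M0+M1)/6=107/14
seg 1: a=5, c=M1/2=-54/7, d=(M2−M1)/(6·1)=11/2, b=Δ1−h1·(2M1+M2)/6=-109/14
seg 2: a=-5, c=M2/2=123/14, d=(M3−M2)/(6·2)=-41/28, b=Δ2−h2·(2M2+M3)/6=-47/7
t_q=11/4 → seg 1, τ=3/4; S=5+-109/14·τ+-54/7·τ²+11/2·τ³=-2561/896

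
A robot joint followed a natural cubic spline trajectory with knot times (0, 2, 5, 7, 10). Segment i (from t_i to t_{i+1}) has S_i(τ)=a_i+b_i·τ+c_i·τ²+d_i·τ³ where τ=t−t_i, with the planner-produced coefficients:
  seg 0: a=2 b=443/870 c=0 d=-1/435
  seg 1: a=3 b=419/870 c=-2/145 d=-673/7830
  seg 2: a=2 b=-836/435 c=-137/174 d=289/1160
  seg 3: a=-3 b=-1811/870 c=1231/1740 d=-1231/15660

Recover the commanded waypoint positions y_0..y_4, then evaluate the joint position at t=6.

y_0=2 y_1=3 y_2=2 y_3=-3 y_4=-5
S(6) = -1601/3480

y_0 = S_0(0) = a_0 = 2
y_1 = S_1(0) = a_1 = 3
y_2 = S_2(0) = a_2 = 2
y_3 = S_3(0) = a_3 = -3
y_4 = S_3(3) = -5
t_q=6 is in segment 2 (τ=1); S_2(τ)=-1601/3480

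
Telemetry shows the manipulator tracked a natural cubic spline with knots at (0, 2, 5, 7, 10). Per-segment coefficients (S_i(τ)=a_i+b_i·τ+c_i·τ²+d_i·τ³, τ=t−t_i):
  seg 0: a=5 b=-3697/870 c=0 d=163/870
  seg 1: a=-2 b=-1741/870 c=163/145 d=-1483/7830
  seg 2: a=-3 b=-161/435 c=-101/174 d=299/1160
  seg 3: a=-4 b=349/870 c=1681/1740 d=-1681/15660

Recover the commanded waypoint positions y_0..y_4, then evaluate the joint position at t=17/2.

y_0=5 y_1=-2 y_2=-3 y_3=-4 y_4=3
S(17/2) = -7363/4640

y_0 = S_0(0) = a_0 = 5
y_1 = S_1(0) = a_1 = -2
y_2 = S_2(0) = a_2 = -3
y_3 = S_3(0) = a_3 = -4
y_4 = S_3(3) = 3
t_q=17/2 is in segment 3 (τ=3/2); S_3(τ)=-7363/4640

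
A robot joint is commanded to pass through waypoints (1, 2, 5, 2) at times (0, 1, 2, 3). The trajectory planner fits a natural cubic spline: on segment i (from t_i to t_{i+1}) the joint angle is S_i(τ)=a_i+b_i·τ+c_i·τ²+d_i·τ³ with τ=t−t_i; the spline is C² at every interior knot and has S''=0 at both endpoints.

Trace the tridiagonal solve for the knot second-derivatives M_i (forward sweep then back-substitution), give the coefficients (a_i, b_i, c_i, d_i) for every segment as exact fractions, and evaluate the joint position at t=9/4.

  seg 0: a=1 b=1/15 c=0 d=14/15
  seg 1: a=2 b=43/15 c=14/5 d=-8/3
  seg 2: a=5 b=7/15 c=-26/5 d=26/15
S(9/4) = 771/160

Δ: Δ0=1, Δ1=3, Δ2=-3
row 1: diag=4, rhs=12; c'=1/4, d'=3
row 2: denom=4−1·1/4=15/4; d'=(-36−1·3)/(15/4)=-52/5
back: M2=-52/5
back: M1=3−1/4·-52/5=28/5
M: M0=0, M1=28/5, M2=-52/5, M3=0
seg 0: a=1, c=M0/2=0, d=(M1−M0)/(6·1)=14/15, b=Δ0−h0·(2M0+M1)/6=1/15
seg 1: a=2, c=M1/2=14/5, d=(M2−M1)/(6·1)=-8/3, b=Δ1−h1·(2M1+M2)/6=43/15
seg 2: a=5, c=M2/2=-26/5, d=(M3−M2)/(6·1)=26/15, b=Δ2−h2·(2M2+M3)/6=7/15
t_q=9/4 → seg 2, τ=1/4; S=5+7/15·τ+-26/5·τ²+26/15·τ³=771/160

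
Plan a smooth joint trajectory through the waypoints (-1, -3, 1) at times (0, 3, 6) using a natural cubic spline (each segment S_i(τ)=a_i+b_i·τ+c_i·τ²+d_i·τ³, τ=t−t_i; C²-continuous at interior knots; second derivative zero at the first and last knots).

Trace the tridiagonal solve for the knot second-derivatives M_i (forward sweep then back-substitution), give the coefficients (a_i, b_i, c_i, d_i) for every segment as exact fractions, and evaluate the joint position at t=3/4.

  seg 0: a=-1 b=-7/6 c=0 d=1/18
  seg 1: a=-3 b=1/3 c=1/2 d=-1/18
S(3/4) = -237/128

Δ: Δ0=-2/3, Δ1=4/3
row 1: diag=12, rhs=12; c'=1/4, d'=1
back: M1=1
M: M0=0, M1=1, M2=0
seg 0: a=-1, c=M0/2=0, d=(M1−M0)/(6·3)=1/18, b=Δ0−h0·(2M0+M1)/6=-7/6
seg 1: a=-3, c=M1/2=1/2, d=(M2−M1)/(6·3)=-1/18, b=Δ1−h1·(2M1+M2)/6=1/3
t_q=3/4 → seg 0, τ=3/4; S=-1+-7/6·τ+0·τ²+1/18·τ³=-237/128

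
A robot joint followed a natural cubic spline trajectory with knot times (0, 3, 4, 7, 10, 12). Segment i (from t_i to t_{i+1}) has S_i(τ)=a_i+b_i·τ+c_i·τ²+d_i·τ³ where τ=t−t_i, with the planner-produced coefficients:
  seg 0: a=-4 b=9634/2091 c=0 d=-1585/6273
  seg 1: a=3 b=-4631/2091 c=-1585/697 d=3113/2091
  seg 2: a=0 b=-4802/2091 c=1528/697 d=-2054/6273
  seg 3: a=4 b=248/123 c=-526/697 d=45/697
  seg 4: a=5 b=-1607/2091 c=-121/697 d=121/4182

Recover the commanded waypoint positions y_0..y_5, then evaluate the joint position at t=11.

y_0 = S_0(0) = a_0 = -4
y_1 = S_1(0) = a_1 = 3
y_2 = S_2(0) = a_2 = 0
y_3 = S_3(0) = a_3 = 4
y_4 = S_4(0) = a_4 = 5
y_5 = S_4(2) = 3
t_q=11 is in segment 4 (τ=1); S_4(τ)=5697/1394

y_0=-4 y_1=3 y_2=0 y_3=4 y_4=5 y_5=3
S(11) = 5697/1394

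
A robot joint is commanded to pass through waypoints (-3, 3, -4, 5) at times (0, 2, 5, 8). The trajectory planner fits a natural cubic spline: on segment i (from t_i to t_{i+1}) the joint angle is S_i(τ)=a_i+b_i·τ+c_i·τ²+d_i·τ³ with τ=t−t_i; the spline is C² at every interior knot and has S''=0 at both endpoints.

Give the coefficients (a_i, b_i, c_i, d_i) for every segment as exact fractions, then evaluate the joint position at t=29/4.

Δ: Δ0=3, Δ1=-7/3, Δ2=3
row 1: diag=10, rhs=-32; c'=3/10, d'=-16/5
row 2: denom=12−3·3/10=111/10; d'=(32−3·-16/5)/(111/10)=416/111
back: M2=416/111
back: M1=-16/5−3/10·416/111=-160/37
M: M0=0, M1=-160/37, M2=416/111, M3=0
seg 0: a=-3, c=M0/2=0, d=(M1−M0)/(6·2)=-40/111, b=Δ0−h0·(2M0+M1)/6=493/111
seg 1: a=3, c=M1/2=-80/37, d=(M2−M1)/(6·3)=448/999, b=Δ1−h1·(2M1+M2)/6=13/111
seg 2: a=-4, c=M2/2=208/111, d=(M3−M2)/(6·3)=-208/999, b=Δ2−h2·(2M2+M3)/6=-83/111
t_q=29/4 → seg 2, τ=9/4; S=-4+-83/111·τ+208/111·τ²+-208/999·τ³=53/37

  seg 0: a=-3 b=493/111 c=0 d=-40/111
  seg 1: a=3 b=13/111 c=-80/37 d=448/999
  seg 2: a=-4 b=-83/111 c=208/111 d=-208/999
S(29/4) = 53/37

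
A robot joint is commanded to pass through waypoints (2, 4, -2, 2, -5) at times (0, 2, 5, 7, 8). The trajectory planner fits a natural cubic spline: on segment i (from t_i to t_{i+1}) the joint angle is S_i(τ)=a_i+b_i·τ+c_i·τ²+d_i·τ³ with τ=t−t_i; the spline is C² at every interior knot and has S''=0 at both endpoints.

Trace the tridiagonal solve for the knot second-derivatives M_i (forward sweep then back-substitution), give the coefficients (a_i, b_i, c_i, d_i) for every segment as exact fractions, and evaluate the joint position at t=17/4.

  seg 0: a=2 b=547/253 c=0 d=-147/506
  seg 1: a=4 b=-335/253 c=-441/253 d=128/253
  seg 2: a=-2 b=475/253 c=711/253 d=-1391/1012
  seg 3: a=2 b=-854/253 c=-2751/506 d=917/506
S(17/4) = -751/368

Δ: Δ0=1, Δ1=-2, Δ2=2, Δ3=-7
row 1: diag=10, rhs=-18; c'=3/10, d'=-9/5
row 2: denom=10−3·3/10=91/10; d'=(24−3·-9/5)/(91/10)=42/13
row 3: denom=6−2·20/91=506/91; d'=(-54−2·42/13)/(506/91)=-2751/253
back: M3=-2751/253
back: M2=42/13−20/91·-2751/253=1422/253
back: M1=-9/5−3/10·1422/253=-882/253
M: M0=0, M1=-882/253, M2=1422/253, M3=-2751/253, M4=0
seg 0: a=2, c=M0/2=0, d=(M1−M0)/(6·2)=-147/506, b=Δ0−h0·(2M0+M1)/6=547/253
seg 1: a=4, c=M1/2=-441/253, d=(M2−M1)/(6·3)=128/253, b=Δ1−h1·(2M1+M2)/6=-335/253
seg 2: a=-2, c=M2/2=711/253, d=(M3−M2)/(6·2)=-1391/1012, b=Δ2−h2·(2M2+M3)/6=475/253
seg 3: a=2, c=M3/2=-2751/506, d=(M4−M3)/(6·1)=917/506, b=Δ3−h3·(2M3+M4)/6=-854/253
t_q=17/4 → seg 1, τ=9/4; S=4+-335/253·τ+-441/253·τ²+128/253·τ³=-751/368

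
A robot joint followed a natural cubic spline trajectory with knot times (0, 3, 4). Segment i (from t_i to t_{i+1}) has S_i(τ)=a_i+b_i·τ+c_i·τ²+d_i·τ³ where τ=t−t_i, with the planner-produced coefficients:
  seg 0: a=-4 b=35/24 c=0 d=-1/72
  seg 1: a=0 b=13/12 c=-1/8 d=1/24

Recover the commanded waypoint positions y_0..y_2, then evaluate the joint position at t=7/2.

y_0=-4 y_1=0 y_2=1
S(7/2) = 33/64

y_0 = S_0(0) = a_0 = -4
y_1 = S_1(0) = a_1 = 0
y_2 = S_1(1) = 1
t_q=7/2 is in segment 1 (τ=1/2); S_1(τ)=33/64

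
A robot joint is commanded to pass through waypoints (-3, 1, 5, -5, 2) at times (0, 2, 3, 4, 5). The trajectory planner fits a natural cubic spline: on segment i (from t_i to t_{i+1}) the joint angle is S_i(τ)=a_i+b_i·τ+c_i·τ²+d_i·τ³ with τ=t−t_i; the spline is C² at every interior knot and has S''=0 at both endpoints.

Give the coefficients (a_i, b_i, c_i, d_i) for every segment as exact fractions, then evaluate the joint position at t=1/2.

Δ: Δ0=2, Δ1=4, Δ2=-10, Δ3=7
row 1: diag=6, rhs=12; c'=1/6, d'=2
row 2: denom=4−1·1/6=23/6; d'=(-84−1·2)/(23/6)=-516/23
row 3: denom=4−1·6/23=86/23; d'=(102−1·-516/23)/(86/23)=1431/43
back: M3=1431/43
back: M2=-516/23−6/23·1431/43=-1338/43
back: M1=2−1/6·-1338/43=309/43
M: M0=0, M1=309/43, M2=-1338/43, M3=1431/43, M4=0
seg 0: a=-3, c=M0/2=0, d=(M1−M0)/(6·2)=103/172, b=Δ0−h0·(2M0+M1)/6=-17/43
seg 1: a=1, c=M1/2=309/86, d=(M2−M1)/(6·1)=-549/86, b=Δ1−h1·(2M1+M2)/6=292/43
seg 2: a=5, c=M2/2=-669/43, d=(M3−M2)/(6·1)=923/86, b=Δ2−h2·(2M2+M3)/6=-445/86
seg 3: a=-5, c=M3/2=1431/86, d=(M4−M3)/(6·1)=-477/86, b=Δ3−h3·(2M3+M4)/6=-176/43
t_q=1/2 → seg 0, τ=1/2; S=-3+-17/43·τ+0·τ²+103/172·τ³=-4297/1376

  seg 0: a=-3 b=-17/43 c=0 d=103/172
  seg 1: a=1 b=292/43 c=309/86 d=-549/86
  seg 2: a=5 b=-445/86 c=-669/43 d=923/86
  seg 3: a=-5 b=-176/43 c=1431/86 d=-477/86
S(1/2) = -4297/1376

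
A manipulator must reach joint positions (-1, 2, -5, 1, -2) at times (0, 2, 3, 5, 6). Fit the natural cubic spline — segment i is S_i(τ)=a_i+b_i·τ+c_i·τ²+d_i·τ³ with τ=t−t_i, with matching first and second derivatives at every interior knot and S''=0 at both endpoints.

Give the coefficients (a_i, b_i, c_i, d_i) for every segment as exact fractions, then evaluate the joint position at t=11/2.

Δ: Δ0=3/2, Δ1=-7, Δ2=3, Δ3=-3
row 1: diag=6, rhs=-51; c'=1/6, d'=-17/2
row 2: denom=6−1·1/6=35/6; d'=(60−1·-17/2)/(35/6)=411/35
row 3: denom=6−2·12/35=186/35; d'=(-36−2·411/35)/(186/35)=-347/31
back: M3=-347/31
back: M2=411/35−12/35·-347/31=483/31
back: M1=-17/2−1/6·483/31=-344/31
M: M0=0, M1=-344/31, M2=483/31, M3=-347/31, M4=0
seg 0: a=-1, c=M0/2=0, d=(M1−M0)/(6·2)=-86/93, b=Δ0−h0·(2M0+M1)/6=967/186
seg 1: a=2, c=M1/2=-172/31, d=(M2−M1)/(6·1)=827/186, b=Δ1−h1·(2M1+M2)/6=-1097/186
seg 2: a=-5, c=M2/2=483/62, d=(M3−M2)/(6·2)=-415/186, b=Δ2−h2·(2M2+M3)/6=-340/93
seg 3: a=1, c=M3/2=-347/62, d=(M4−M3)/(6·1)=347/186, b=Δ3−h3·(2M3+M4)/6=68/93
t_q=11/2 → seg 3, τ=1/2; S=1+68/93·τ+-347/62·τ²+347/186·τ³=99/496

  seg 0: a=-1 b=967/186 c=0 d=-86/93
  seg 1: a=2 b=-1097/186 c=-172/31 d=827/186
  seg 2: a=-5 b=-340/93 c=483/62 d=-415/186
  seg 3: a=1 b=68/93 c=-347/62 d=347/186
S(11/2) = 99/496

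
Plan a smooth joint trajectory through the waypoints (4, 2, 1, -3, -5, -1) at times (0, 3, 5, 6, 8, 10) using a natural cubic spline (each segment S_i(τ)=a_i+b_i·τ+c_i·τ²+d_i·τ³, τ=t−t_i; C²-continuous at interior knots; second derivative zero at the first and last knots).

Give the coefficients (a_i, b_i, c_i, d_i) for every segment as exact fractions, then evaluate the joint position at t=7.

Δ: Δ0=-2/3, Δ1=-1/2, Δ2=-4, Δ3=-1, Δ4=2
row 1: diag=10, rhs=1; c'=1/5, d'=1/10
row 2: denom=6−2·1/5=28/5; d'=(-21−2·1/10)/(28/5)=-53/14
row 3: denom=6−1·5/28=163/28; d'=(18−1·-53/14)/(163/28)=610/163
row 4: denom=8−2·56/163=1192/163; d'=(18−2·610/163)/(1192/163)=857/596
back: M4=857/596
back: M3=610/163−56/163·857/596=484/149
back: M2=-53/14−5/28·484/149=-1301/298
back: M1=1/10−1/5·-1301/298=145/149
M: M0=0, M1=145/149, M2=-1301/298, M3=484/149, M4=857/596, M5=0
seg 0: a=4, c=M0/2=0, d=(M1−M0)/(6·3)=145/2682, b=Δ0−h0·(2M0+M1)/6=-1031/894
seg 1: a=2, c=M1/2=145/298, d=(M2−M1)/(6·2)=-1591/3576, b=Δ1−h1·(2M1+M2)/6=137/447
seg 2: a=1, c=M2/2=-1301/596, d=(M3−M2)/(6·1)=2269/1788, b=Δ2−h2·(2M2+M3)/6=-2759/894
seg 3: a=-3, c=M3/2=242/149, d=(M4−M3)/(6·2)=-1079/7152, b=Δ3−h3·(2M3+M4)/6=-6517/1788
seg 4: a=-5, c=M4/2=857/1192, d=(M5−M4)/(6·2)=-857/7152, b=Δ4−h4·(2M4+M5)/6=931/894
t_q=7 → seg 3, τ=1; S=-3+-6517/1788·τ+242/149·τ²+-1079/7152·τ³=-12329/2384

  seg 0: a=4 b=-1031/894 c=0 d=145/2682
  seg 1: a=2 b=137/447 c=145/298 d=-1591/3576
  seg 2: a=1 b=-2759/894 c=-1301/596 d=2269/1788
  seg 3: a=-3 b=-6517/1788 c=242/149 d=-1079/7152
  seg 4: a=-5 b=931/894 c=857/1192 d=-857/7152
S(7) = -12329/2384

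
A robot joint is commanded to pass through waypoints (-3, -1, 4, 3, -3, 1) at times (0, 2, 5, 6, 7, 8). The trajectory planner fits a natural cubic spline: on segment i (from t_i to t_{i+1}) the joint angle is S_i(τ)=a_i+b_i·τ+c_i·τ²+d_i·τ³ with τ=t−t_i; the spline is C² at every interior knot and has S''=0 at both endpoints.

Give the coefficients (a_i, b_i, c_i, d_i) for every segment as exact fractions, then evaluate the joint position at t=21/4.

Δ: Δ0=1, Δ1=5/3, Δ2=-1, Δ3=-6, Δ4=4
row 1: diag=10, rhs=4; c'=3/10, d'=2/5
row 2: denom=8−3·3/10=71/10; d'=(-16−3·2/5)/(71/10)=-172/71
row 3: denom=4−1·10/71=274/71; d'=(-30−1·-172/71)/(274/71)=-979/137
row 4: denom=4−1·71/274=1025/274; d'=(60−1·-979/137)/(1025/274)=18398/1025
back: M4=18398/1025
back: M3=-979/137−71/274·18398/1025=-12092/1025
back: M2=-172/71−10/71·-12092/1025=-156/205
back: M1=2/5−3/10·-156/205=644/1025
M: M0=0, M1=644/1025, M2=-156/205, M3=-12092/1025, M4=18398/1025, M5=0
seg 0: a=-3, c=M0/2=0, d=(M1−M0)/(6·2)=161/3075, b=Δ0−h0·(2M0+M1)/6=2431/3075
seg 1: a=-1, c=M1/2=322/1025, d=(M2−M1)/(6·3)=-712/9225, b=Δ1−h1·(2M1+M2)/6=4363/3075
seg 2: a=4, c=M2/2=-78/205, d=(M3−M2)/(6·1)=-5656/3075, b=Δ2−h2·(2M2+M3)/6=3751/3075
seg 3: a=3, c=M3/2=-6046/1025, d=(M4−M3)/(6·1)=3049/615, b=Δ3−h3·(2M3+M4)/6=-15557/3075
seg 4: a=-3, c=M4/2=9199/1025, d=(M5−M4)/(6·1)=-9199/3075, b=Δ4−h4·(2M4+M5)/6=-6098/3075
t_q=21/4 → seg 2, τ=1/4; S=4+3751/3075·τ+-78/205·τ²+-5656/3075·τ³=3487/820

  seg 0: a=-3 b=2431/3075 c=0 d=161/3075
  seg 1: a=-1 b=4363/3075 c=322/1025 d=-712/9225
  seg 2: a=4 b=3751/3075 c=-78/205 d=-5656/3075
  seg 3: a=3 b=-15557/3075 c=-6046/1025 d=3049/615
  seg 4: a=-3 b=-6098/3075 c=9199/1025 d=-9199/3075
S(21/4) = 3487/820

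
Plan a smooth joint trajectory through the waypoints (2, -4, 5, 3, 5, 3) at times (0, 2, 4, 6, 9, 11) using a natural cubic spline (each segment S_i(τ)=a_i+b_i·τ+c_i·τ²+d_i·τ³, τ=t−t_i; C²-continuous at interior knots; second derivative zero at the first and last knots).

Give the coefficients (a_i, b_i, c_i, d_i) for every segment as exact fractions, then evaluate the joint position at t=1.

  seg 0: a=2 b=-41873/7710 c=0 d=18743/30840
  seg 1: a=-4 b=7178/3855 c=18743/5140 d=-3589/3084
  seg 2: a=5 b=9572/3855 c=-17147/5140 d=24587/30840
  seg 3: a=3 b=-9977/7710 c=372/257 d=-6121/23130
  seg 4: a=5 b=947/3855 c=-2401/2570 d=2401/15420
S(1) = -29023/10280

Δ: Δ0=-3, Δ1=9/2, Δ2=-1, Δ3=2/3, Δ4=-1
row 1: diag=8, rhs=45; c'=1/4, d'=45/8
row 2: denom=8−2·1/4=15/2; d'=(-33−2·45/8)/(15/2)=-59/10
row 3: denom=10−2·4/15=142/15; d'=(10−2·-59/10)/(142/15)=327/142
row 4: denom=10−3·45/142=1285/142; d'=(-10−3·327/142)/(1285/142)=-2401/1285
back: M4=-2401/1285
back: M3=327/142−45/142·-2401/1285=744/257
back: M2=-59/10−4/15·744/257=-17147/2570
back: M1=45/8−1/4·-17147/2570=18743/2570
M: M0=0, M1=18743/2570, M2=-17147/2570, M3=744/257, M4=-2401/1285, M5=0
seg 0: a=2, c=M0/2=0, d=(M1−M0)/(6·2)=18743/30840, b=Δ0−h0·(2M0+M1)/6=-41873/7710
seg 1: a=-4, c=M1/2=18743/5140, d=(M2−M1)/(6·2)=-3589/3084, b=Δ1−h1·(2M1+M2)/6=7178/3855
seg 2: a=5, c=M2/2=-17147/5140, d=(M3−M2)/(6·2)=24587/30840, b=Δ2−h2·(2M2+M3)/6=9572/3855
seg 3: a=3, c=M3/2=372/257, d=(M4−M3)/(6·3)=-6121/23130, b=Δ3−h3·(2M3+M4)/6=-9977/7710
seg 4: a=5, c=M4/2=-2401/2570, d=(M5−M4)/(6·2)=2401/15420, b=Δ4−h4·(2M4+M5)/6=947/3855
t_q=1 → seg 0, τ=1; S=2+-41873/7710·τ+0·τ²+18743/30840·τ³=-29023/10280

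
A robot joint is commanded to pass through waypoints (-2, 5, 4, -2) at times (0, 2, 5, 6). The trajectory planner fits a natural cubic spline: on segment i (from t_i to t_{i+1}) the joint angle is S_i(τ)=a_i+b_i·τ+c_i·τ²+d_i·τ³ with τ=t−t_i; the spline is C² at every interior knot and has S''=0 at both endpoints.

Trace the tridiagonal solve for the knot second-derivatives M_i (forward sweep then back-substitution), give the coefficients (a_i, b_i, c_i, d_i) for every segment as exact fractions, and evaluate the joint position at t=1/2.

  seg 0: a=-2 b=1655/426 c=0 d=-41/426
  seg 1: a=5 b=1163/426 c=-41/71 d=-21/142
  seg 2: a=4 b=-1007/213 c=-271/142 d=271/426
S(1/2) = -79/1136

Δ: Δ0=7/2, Δ1=-1/3, Δ2=-6
row 1: diag=10, rhs=-23; c'=3/10, d'=-23/10
row 2: denom=8−3·3/10=71/10; d'=(-34−3·-23/10)/(71/10)=-271/71
back: M2=-271/71
back: M1=-23/10−3/10·-271/71=-82/71
M: M0=0, M1=-82/71, M2=-271/71, M3=0
seg 0: a=-2, c=M0/2=0, d=(M1−M0)/(6·2)=-41/426, b=Δ0−h0·(2M0+M1)/6=1655/426
seg 1: a=5, c=M1/2=-41/71, d=(M2−M1)/(6·3)=-21/142, b=Δ1−h1·(2M1+M2)/6=1163/426
seg 2: a=4, c=M2/2=-271/142, d=(M3−M2)/(6·1)=271/426, b=Δ2−h2·(2M2+M3)/6=-1007/213
t_q=1/2 → seg 0, τ=1/2; S=-2+1655/426·τ+0·τ²+-41/426·τ³=-79/1136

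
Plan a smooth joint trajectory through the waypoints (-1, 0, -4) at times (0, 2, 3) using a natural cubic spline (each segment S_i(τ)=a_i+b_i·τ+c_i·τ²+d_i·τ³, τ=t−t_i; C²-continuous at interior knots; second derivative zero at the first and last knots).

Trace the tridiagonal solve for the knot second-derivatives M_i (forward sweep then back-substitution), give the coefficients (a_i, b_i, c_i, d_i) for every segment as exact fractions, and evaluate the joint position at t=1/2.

  seg 0: a=-1 b=2 c=0 d=-3/8
  seg 1: a=0 b=-5/2 c=-9/4 d=3/4
S(1/2) = -3/64

Δ: Δ0=1/2, Δ1=-4
row 1: diag=6, rhs=-27; c'=1/6, d'=-9/2
back: M1=-9/2
M: M0=0, M1=-9/2, M2=0
seg 0: a=-1, c=M0/2=0, d=(M1−M0)/(6·2)=-3/8, b=Δ0−h0·(2M0+M1)/6=2
seg 1: a=0, c=M1/2=-9/4, d=(M2−M1)/(6·1)=3/4, b=Δ1−h1·(2M1+M2)/6=-5/2
t_q=1/2 → seg 0, τ=1/2; S=-1+2·τ+0·τ²+-3/8·τ³=-3/64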